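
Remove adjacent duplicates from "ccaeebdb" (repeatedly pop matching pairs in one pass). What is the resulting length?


Input: ccaeebdb
Stack-based adjacent duplicate removal:
  Read 'c': push. Stack: c
  Read 'c': matches stack top 'c' => pop. Stack: (empty)
  Read 'a': push. Stack: a
  Read 'e': push. Stack: ae
  Read 'e': matches stack top 'e' => pop. Stack: a
  Read 'b': push. Stack: ab
  Read 'd': push. Stack: abd
  Read 'b': push. Stack: abdb
Final stack: "abdb" (length 4)

4


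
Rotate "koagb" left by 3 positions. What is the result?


Input: "koagb", rotate left by 3
First 3 characters: "koa"
Remaining characters: "gb"
Concatenate remaining + first: "gb" + "koa" = "gbkoa"

gbkoa


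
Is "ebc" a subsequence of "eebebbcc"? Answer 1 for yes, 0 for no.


Check if "ebc" is a subsequence of "eebebbcc"
Greedy scan:
  Position 0 ('e'): matches sub[0] = 'e'
  Position 1 ('e'): no match needed
  Position 2 ('b'): matches sub[1] = 'b'
  Position 3 ('e'): no match needed
  Position 4 ('b'): no match needed
  Position 5 ('b'): no match needed
  Position 6 ('c'): matches sub[2] = 'c'
  Position 7 ('c'): no match needed
All 3 characters matched => is a subsequence

1


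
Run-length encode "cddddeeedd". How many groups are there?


Input: cddddeeedd
Scanning for consecutive runs:
  Group 1: 'c' x 1 (positions 0-0)
  Group 2: 'd' x 4 (positions 1-4)
  Group 3: 'e' x 3 (positions 5-7)
  Group 4: 'd' x 2 (positions 8-9)
Total groups: 4

4


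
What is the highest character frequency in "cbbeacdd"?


Input: cbbeacdd
Character counts:
  'a': 1
  'b': 2
  'c': 2
  'd': 2
  'e': 1
Maximum frequency: 2

2


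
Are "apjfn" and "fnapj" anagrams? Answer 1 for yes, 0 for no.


Strings: "apjfn", "fnapj"
Sorted first:  afjnp
Sorted second: afjnp
Sorted forms match => anagrams

1


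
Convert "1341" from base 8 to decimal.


Input: "1341" in base 8
Positional expansion:
  Digit '1' (value 1) x 8^3 = 512
  Digit '3' (value 3) x 8^2 = 192
  Digit '4' (value 4) x 8^1 = 32
  Digit '1' (value 1) x 8^0 = 1
Sum = 737

737


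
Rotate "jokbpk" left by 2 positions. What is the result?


Input: "jokbpk", rotate left by 2
First 2 characters: "jo"
Remaining characters: "kbpk"
Concatenate remaining + first: "kbpk" + "jo" = "kbpkjo"

kbpkjo


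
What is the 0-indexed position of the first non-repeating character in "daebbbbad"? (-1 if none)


Input: daebbbbad
Character frequencies:
  'a': 2
  'b': 4
  'd': 2
  'e': 1
Scanning left to right for freq == 1:
  Position 0 ('d'): freq=2, skip
  Position 1 ('a'): freq=2, skip
  Position 2 ('e'): unique! => answer = 2

2


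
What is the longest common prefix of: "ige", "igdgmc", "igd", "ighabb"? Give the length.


Words: ige, igdgmc, igd, ighabb
  Position 0: all 'i' => match
  Position 1: all 'g' => match
  Position 2: ('e', 'd', 'd', 'h') => mismatch, stop
LCP = "ig" (length 2)

2


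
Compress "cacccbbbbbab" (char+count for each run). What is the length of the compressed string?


Input: cacccbbbbbab
Runs:
  'c' x 1 => "c1"
  'a' x 1 => "a1"
  'c' x 3 => "c3"
  'b' x 5 => "b5"
  'a' x 1 => "a1"
  'b' x 1 => "b1"
Compressed: "c1a1c3b5a1b1"
Compressed length: 12

12


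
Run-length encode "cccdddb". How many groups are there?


Input: cccdddb
Scanning for consecutive runs:
  Group 1: 'c' x 3 (positions 0-2)
  Group 2: 'd' x 3 (positions 3-5)
  Group 3: 'b' x 1 (positions 6-6)
Total groups: 3

3


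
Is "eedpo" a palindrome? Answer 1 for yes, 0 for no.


Input: eedpo
Reversed: opdee
  Compare pos 0 ('e') with pos 4 ('o'): MISMATCH
  Compare pos 1 ('e') with pos 3 ('p'): MISMATCH
Result: not a palindrome

0


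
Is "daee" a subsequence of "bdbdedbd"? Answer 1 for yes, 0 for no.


Check if "daee" is a subsequence of "bdbdedbd"
Greedy scan:
  Position 0 ('b'): no match needed
  Position 1 ('d'): matches sub[0] = 'd'
  Position 2 ('b'): no match needed
  Position 3 ('d'): no match needed
  Position 4 ('e'): no match needed
  Position 5 ('d'): no match needed
  Position 6 ('b'): no match needed
  Position 7 ('d'): no match needed
Only matched 1/4 characters => not a subsequence

0


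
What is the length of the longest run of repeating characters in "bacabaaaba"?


Input: "bacabaaaba"
Scanning for longest run:
  Position 1 ('a'): new char, reset run to 1
  Position 2 ('c'): new char, reset run to 1
  Position 3 ('a'): new char, reset run to 1
  Position 4 ('b'): new char, reset run to 1
  Position 5 ('a'): new char, reset run to 1
  Position 6 ('a'): continues run of 'a', length=2
  Position 7 ('a'): continues run of 'a', length=3
  Position 8 ('b'): new char, reset run to 1
  Position 9 ('a'): new char, reset run to 1
Longest run: 'a' with length 3

3


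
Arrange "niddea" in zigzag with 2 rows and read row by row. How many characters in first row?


Zigzag "niddea" into 2 rows:
Placing characters:
  'n' => row 0
  'i' => row 1
  'd' => row 0
  'd' => row 1
  'e' => row 0
  'a' => row 1
Rows:
  Row 0: "nde"
  Row 1: "ida"
First row length: 3

3


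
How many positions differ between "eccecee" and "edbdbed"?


Comparing "eccecee" and "edbdbed" position by position:
  Position 0: 'e' vs 'e' => same
  Position 1: 'c' vs 'd' => DIFFER
  Position 2: 'c' vs 'b' => DIFFER
  Position 3: 'e' vs 'd' => DIFFER
  Position 4: 'c' vs 'b' => DIFFER
  Position 5: 'e' vs 'e' => same
  Position 6: 'e' vs 'd' => DIFFER
Positions that differ: 5

5


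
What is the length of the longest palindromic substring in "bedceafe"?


Input: "bedceafe"
Checking substrings for palindromes:
  No multi-char palindromic substrings found
Longest palindromic substring: "b" with length 1

1


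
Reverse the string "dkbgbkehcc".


Input: dkbgbkehcc
Reading characters right to left:
  Position 9: 'c'
  Position 8: 'c'
  Position 7: 'h'
  Position 6: 'e'
  Position 5: 'k'
  Position 4: 'b'
  Position 3: 'g'
  Position 2: 'b'
  Position 1: 'k'
  Position 0: 'd'
Reversed: cchekbgbkd

cchekbgbkd


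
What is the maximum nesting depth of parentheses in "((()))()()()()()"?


Input: "((()))()()()()()"
Tracking depth:
  Position 0 '(': depth becomes 1
  Position 1 '(': depth becomes 2
  Position 2 '(': depth becomes 3
  Position 3 ')': depth becomes 2
  Position 4 ')': depth becomes 1
  Position 5 ')': depth becomes 0
  Position 6 '(': depth becomes 1
  Position 7 ')': depth becomes 0
  Position 8 '(': depth becomes 1
  Position 9 ')': depth becomes 0
  Position 10 '(': depth becomes 1
  Position 11 ')': depth becomes 0
  Position 12 '(': depth becomes 1
  Position 13 ')': depth becomes 0
  Position 14 '(': depth becomes 1
  Position 15 ')': depth becomes 0
Maximum depth reached: 3

3


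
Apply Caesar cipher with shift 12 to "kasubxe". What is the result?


Caesar cipher: shift "kasubxe" by 12
  'k' (pos 10) + 12 = pos 22 = 'w'
  'a' (pos 0) + 12 = pos 12 = 'm'
  's' (pos 18) + 12 = pos 4 = 'e'
  'u' (pos 20) + 12 = pos 6 = 'g'
  'b' (pos 1) + 12 = pos 13 = 'n'
  'x' (pos 23) + 12 = pos 9 = 'j'
  'e' (pos 4) + 12 = pos 16 = 'q'
Result: wmegnjq

wmegnjq


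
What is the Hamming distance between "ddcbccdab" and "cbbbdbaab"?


Comparing "ddcbccdab" and "cbbbdbaab" position by position:
  Position 0: 'd' vs 'c' => differ
  Position 1: 'd' vs 'b' => differ
  Position 2: 'c' vs 'b' => differ
  Position 3: 'b' vs 'b' => same
  Position 4: 'c' vs 'd' => differ
  Position 5: 'c' vs 'b' => differ
  Position 6: 'd' vs 'a' => differ
  Position 7: 'a' vs 'a' => same
  Position 8: 'b' vs 'b' => same
Total differences (Hamming distance): 6

6


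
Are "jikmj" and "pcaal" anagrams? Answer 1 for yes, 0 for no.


Strings: "jikmj", "pcaal"
Sorted first:  ijjkm
Sorted second: aaclp
Differ at position 0: 'i' vs 'a' => not anagrams

0


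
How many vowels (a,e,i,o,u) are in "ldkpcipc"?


Input: ldkpcipc
Checking each character:
  'l' at position 0: consonant
  'd' at position 1: consonant
  'k' at position 2: consonant
  'p' at position 3: consonant
  'c' at position 4: consonant
  'i' at position 5: vowel (running total: 1)
  'p' at position 6: consonant
  'c' at position 7: consonant
Total vowels: 1

1


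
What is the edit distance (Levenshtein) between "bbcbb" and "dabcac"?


Computing edit distance: "bbcbb" -> "dabcac"
DP table:
           d    a    b    c    a    c
      0    1    2    3    4    5    6
  b   1    1    2    2    3    4    5
  b   2    2    2    2    3    4    5
  c   3    3    3    3    2    3    4
  b   4    4    4    3    3    3    4
  b   5    5    5    4    4    4    4
Edit distance = dp[5][6] = 4

4


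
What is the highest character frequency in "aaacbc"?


Input: aaacbc
Character counts:
  'a': 3
  'b': 1
  'c': 2
Maximum frequency: 3

3


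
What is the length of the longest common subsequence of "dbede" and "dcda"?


LCS of "dbede" and "dcda"
DP table:
           d    c    d    a
      0    0    0    0    0
  d   0    1    1    1    1
  b   0    1    1    1    1
  e   0    1    1    1    1
  d   0    1    1    2    2
  e   0    1    1    2    2
LCS length = dp[5][4] = 2

2


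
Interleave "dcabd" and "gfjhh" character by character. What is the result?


Interleaving "dcabd" and "gfjhh":
  Position 0: 'd' from first, 'g' from second => "dg"
  Position 1: 'c' from first, 'f' from second => "cf"
  Position 2: 'a' from first, 'j' from second => "aj"
  Position 3: 'b' from first, 'h' from second => "bh"
  Position 4: 'd' from first, 'h' from second => "dh"
Result: dgcfajbhdh

dgcfajbhdh


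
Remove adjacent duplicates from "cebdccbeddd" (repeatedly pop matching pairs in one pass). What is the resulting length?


Input: cebdccbeddd
Stack-based adjacent duplicate removal:
  Read 'c': push. Stack: c
  Read 'e': push. Stack: ce
  Read 'b': push. Stack: ceb
  Read 'd': push. Stack: cebd
  Read 'c': push. Stack: cebdc
  Read 'c': matches stack top 'c' => pop. Stack: cebd
  Read 'b': push. Stack: cebdb
  Read 'e': push. Stack: cebdbe
  Read 'd': push. Stack: cebdbed
  Read 'd': matches stack top 'd' => pop. Stack: cebdbe
  Read 'd': push. Stack: cebdbed
Final stack: "cebdbed" (length 7)

7


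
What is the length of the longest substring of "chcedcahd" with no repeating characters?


Input: "chcedcahd"
Sliding window (track last position of each char):
  Position 0 ('c'): window [0,0] length 1 -- new best
  Position 1 ('h'): window [0,1] length 2 -- new best
  Position 2 ('c'): repeat (last at 0), move window start to 1
  Position 2 ('c'): window [1,2] length 2
  Position 3 ('e'): window [1,3] length 3 -- new best
  Position 4 ('d'): window [1,4] length 4 -- new best
  Position 5 ('c'): repeat (last at 2), move window start to 3
  Position 5 ('c'): window [3,5] length 3
  Position 6 ('a'): window [3,6] length 4
  Position 7 ('h'): window [3,7] length 5 -- new best
  Position 8 ('d'): repeat (last at 4), move window start to 5
  Position 8 ('d'): window [5,8] length 4
Longest substring with no repeats: "edcah" with length 5

5


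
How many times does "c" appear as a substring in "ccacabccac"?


Searching for "c" in "ccacabccac"
Scanning each position:
  Position 0: "c" => MATCH
  Position 1: "c" => MATCH
  Position 2: "a" => no
  Position 3: "c" => MATCH
  Position 4: "a" => no
  Position 5: "b" => no
  Position 6: "c" => MATCH
  Position 7: "c" => MATCH
  Position 8: "a" => no
  Position 9: "c" => MATCH
Total occurrences: 6

6


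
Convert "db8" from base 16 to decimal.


Input: "db8" in base 16
Positional expansion:
  Digit 'd' (value 13) x 16^2 = 3328
  Digit 'b' (value 11) x 16^1 = 176
  Digit '8' (value 8) x 16^0 = 8
Sum = 3512

3512


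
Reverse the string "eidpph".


Input: eidpph
Reading characters right to left:
  Position 5: 'h'
  Position 4: 'p'
  Position 3: 'p'
  Position 2: 'd'
  Position 1: 'i'
  Position 0: 'e'
Reversed: hppdie

hppdie


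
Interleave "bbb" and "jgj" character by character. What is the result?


Interleaving "bbb" and "jgj":
  Position 0: 'b' from first, 'j' from second => "bj"
  Position 1: 'b' from first, 'g' from second => "bg"
  Position 2: 'b' from first, 'j' from second => "bj"
Result: bjbgbj

bjbgbj


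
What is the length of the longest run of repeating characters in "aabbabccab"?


Input: "aabbabccab"
Scanning for longest run:
  Position 1 ('a'): continues run of 'a', length=2
  Position 2 ('b'): new char, reset run to 1
  Position 3 ('b'): continues run of 'b', length=2
  Position 4 ('a'): new char, reset run to 1
  Position 5 ('b'): new char, reset run to 1
  Position 6 ('c'): new char, reset run to 1
  Position 7 ('c'): continues run of 'c', length=2
  Position 8 ('a'): new char, reset run to 1
  Position 9 ('b'): new char, reset run to 1
Longest run: 'a' with length 2

2


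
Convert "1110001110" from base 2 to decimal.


Input: "1110001110" in base 2
Positional expansion:
  Digit '1' (value 1) x 2^9 = 512
  Digit '1' (value 1) x 2^8 = 256
  Digit '1' (value 1) x 2^7 = 128
  Digit '0' (value 0) x 2^6 = 0
  Digit '0' (value 0) x 2^5 = 0
  Digit '0' (value 0) x 2^4 = 0
  Digit '1' (value 1) x 2^3 = 8
  Digit '1' (value 1) x 2^2 = 4
  Digit '1' (value 1) x 2^1 = 2
  Digit '0' (value 0) x 2^0 = 0
Sum = 910

910


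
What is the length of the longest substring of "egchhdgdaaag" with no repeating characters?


Input: "egchhdgdaaag"
Sliding window (track last position of each char):
  Position 0 ('e'): window [0,0] length 1 -- new best
  Position 1 ('g'): window [0,1] length 2 -- new best
  Position 2 ('c'): window [0,2] length 3 -- new best
  Position 3 ('h'): window [0,3] length 4 -- new best
  Position 4 ('h'): repeat (last at 3), move window start to 4
  Position 4 ('h'): window [4,4] length 1
  Position 5 ('d'): window [4,5] length 2
  Position 6 ('g'): window [4,6] length 3
  Position 7 ('d'): repeat (last at 5), move window start to 6
  Position 7 ('d'): window [6,7] length 2
  Position 8 ('a'): window [6,8] length 3
  Position 9 ('a'): repeat (last at 8), move window start to 9
  Position 9 ('a'): window [9,9] length 1
  Position 10 ('a'): repeat (last at 9), move window start to 10
  Position 10 ('a'): window [10,10] length 1
  Position 11 ('g'): window [10,11] length 2
Longest substring with no repeats: "egch" with length 4

4


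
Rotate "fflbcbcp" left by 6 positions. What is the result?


Input: "fflbcbcp", rotate left by 6
First 6 characters: "fflbcb"
Remaining characters: "cp"
Concatenate remaining + first: "cp" + "fflbcb" = "cpfflbcb"

cpfflbcb


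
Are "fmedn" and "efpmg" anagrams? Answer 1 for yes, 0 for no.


Strings: "fmedn", "efpmg"
Sorted first:  defmn
Sorted second: efgmp
Differ at position 0: 'd' vs 'e' => not anagrams

0


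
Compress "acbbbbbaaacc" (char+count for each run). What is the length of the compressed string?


Input: acbbbbbaaacc
Runs:
  'a' x 1 => "a1"
  'c' x 1 => "c1"
  'b' x 5 => "b5"
  'a' x 3 => "a3"
  'c' x 2 => "c2"
Compressed: "a1c1b5a3c2"
Compressed length: 10

10


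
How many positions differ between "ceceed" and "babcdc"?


Comparing "ceceed" and "babcdc" position by position:
  Position 0: 'c' vs 'b' => DIFFER
  Position 1: 'e' vs 'a' => DIFFER
  Position 2: 'c' vs 'b' => DIFFER
  Position 3: 'e' vs 'c' => DIFFER
  Position 4: 'e' vs 'd' => DIFFER
  Position 5: 'd' vs 'c' => DIFFER
Positions that differ: 6

6


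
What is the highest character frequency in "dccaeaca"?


Input: dccaeaca
Character counts:
  'a': 3
  'c': 3
  'd': 1
  'e': 1
Maximum frequency: 3

3


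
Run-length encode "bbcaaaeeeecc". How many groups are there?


Input: bbcaaaeeeecc
Scanning for consecutive runs:
  Group 1: 'b' x 2 (positions 0-1)
  Group 2: 'c' x 1 (positions 2-2)
  Group 3: 'a' x 3 (positions 3-5)
  Group 4: 'e' x 4 (positions 6-9)
  Group 5: 'c' x 2 (positions 10-11)
Total groups: 5

5


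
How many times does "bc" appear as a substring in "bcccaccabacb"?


Searching for "bc" in "bcccaccabacb"
Scanning each position:
  Position 0: "bc" => MATCH
  Position 1: "cc" => no
  Position 2: "cc" => no
  Position 3: "ca" => no
  Position 4: "ac" => no
  Position 5: "cc" => no
  Position 6: "ca" => no
  Position 7: "ab" => no
  Position 8: "ba" => no
  Position 9: "ac" => no
  Position 10: "cb" => no
Total occurrences: 1

1


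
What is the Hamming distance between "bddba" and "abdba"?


Comparing "bddba" and "abdba" position by position:
  Position 0: 'b' vs 'a' => differ
  Position 1: 'd' vs 'b' => differ
  Position 2: 'd' vs 'd' => same
  Position 3: 'b' vs 'b' => same
  Position 4: 'a' vs 'a' => same
Total differences (Hamming distance): 2

2


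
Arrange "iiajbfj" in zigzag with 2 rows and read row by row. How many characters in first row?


Zigzag "iiajbfj" into 2 rows:
Placing characters:
  'i' => row 0
  'i' => row 1
  'a' => row 0
  'j' => row 1
  'b' => row 0
  'f' => row 1
  'j' => row 0
Rows:
  Row 0: "iabj"
  Row 1: "ijf"
First row length: 4

4


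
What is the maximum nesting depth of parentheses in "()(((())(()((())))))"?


Input: "()(((())(()((())))))"
Tracking depth:
  Position 0 '(': depth becomes 1
  Position 1 ')': depth becomes 0
  Position 2 '(': depth becomes 1
  Position 3 '(': depth becomes 2
  Position 4 '(': depth becomes 3
  Position 5 '(': depth becomes 4
  Position 6 ')': depth becomes 3
  Position 7 ')': depth becomes 2
  Position 8 '(': depth becomes 3
  Position 9 '(': depth becomes 4
  Position 10 ')': depth becomes 3
  Position 11 '(': depth becomes 4
  Position 12 '(': depth becomes 5
  Position 13 '(': depth becomes 6
  Position 14 ')': depth becomes 5
  Position 15 ')': depth becomes 4
  Position 16 ')': depth becomes 3
  Position 17 ')': depth becomes 2
  Position 18 ')': depth becomes 1
  Position 19 ')': depth becomes 0
Maximum depth reached: 6

6


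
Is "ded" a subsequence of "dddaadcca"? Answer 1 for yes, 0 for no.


Check if "ded" is a subsequence of "dddaadcca"
Greedy scan:
  Position 0 ('d'): matches sub[0] = 'd'
  Position 1 ('d'): no match needed
  Position 2 ('d'): no match needed
  Position 3 ('a'): no match needed
  Position 4 ('a'): no match needed
  Position 5 ('d'): no match needed
  Position 6 ('c'): no match needed
  Position 7 ('c'): no match needed
  Position 8 ('a'): no match needed
Only matched 1/3 characters => not a subsequence

0


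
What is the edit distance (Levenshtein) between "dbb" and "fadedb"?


Computing edit distance: "dbb" -> "fadedb"
DP table:
           f    a    d    e    d    b
      0    1    2    3    4    5    6
  d   1    1    2    2    3    4    5
  b   2    2    2    3    3    4    4
  b   3    3    3    3    4    4    4
Edit distance = dp[3][6] = 4

4


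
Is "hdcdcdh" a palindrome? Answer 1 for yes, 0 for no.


Input: hdcdcdh
Reversed: hdcdcdh
  Compare pos 0 ('h') with pos 6 ('h'): match
  Compare pos 1 ('d') with pos 5 ('d'): match
  Compare pos 2 ('c') with pos 4 ('c'): match
Result: palindrome

1


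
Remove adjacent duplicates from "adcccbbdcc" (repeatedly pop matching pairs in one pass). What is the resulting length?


Input: adcccbbdcc
Stack-based adjacent duplicate removal:
  Read 'a': push. Stack: a
  Read 'd': push. Stack: ad
  Read 'c': push. Stack: adc
  Read 'c': matches stack top 'c' => pop. Stack: ad
  Read 'c': push. Stack: adc
  Read 'b': push. Stack: adcb
  Read 'b': matches stack top 'b' => pop. Stack: adc
  Read 'd': push. Stack: adcd
  Read 'c': push. Stack: adcdc
  Read 'c': matches stack top 'c' => pop. Stack: adcd
Final stack: "adcd" (length 4)

4


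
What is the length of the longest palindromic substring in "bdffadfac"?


Input: "bdffadfac"
Checking substrings for palindromes:
  [2:4] "ff" (len 2) => palindrome
Longest palindromic substring: "ff" with length 2

2


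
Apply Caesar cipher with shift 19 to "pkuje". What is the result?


Caesar cipher: shift "pkuje" by 19
  'p' (pos 15) + 19 = pos 8 = 'i'
  'k' (pos 10) + 19 = pos 3 = 'd'
  'u' (pos 20) + 19 = pos 13 = 'n'
  'j' (pos 9) + 19 = pos 2 = 'c'
  'e' (pos 4) + 19 = pos 23 = 'x'
Result: idncx

idncx


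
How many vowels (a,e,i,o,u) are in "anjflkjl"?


Input: anjflkjl
Checking each character:
  'a' at position 0: vowel (running total: 1)
  'n' at position 1: consonant
  'j' at position 2: consonant
  'f' at position 3: consonant
  'l' at position 4: consonant
  'k' at position 5: consonant
  'j' at position 6: consonant
  'l' at position 7: consonant
Total vowels: 1

1


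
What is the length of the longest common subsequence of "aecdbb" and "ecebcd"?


LCS of "aecdbb" and "ecebcd"
DP table:
           e    c    e    b    c    d
      0    0    0    0    0    0    0
  a   0    0    0    0    0    0    0
  e   0    1    1    1    1    1    1
  c   0    1    2    2    2    2    2
  d   0    1    2    2    2    2    3
  b   0    1    2    2    3    3    3
  b   0    1    2    2    3    3    3
LCS length = dp[6][6] = 3

3


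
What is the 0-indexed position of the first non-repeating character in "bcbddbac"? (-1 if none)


Input: bcbddbac
Character frequencies:
  'a': 1
  'b': 3
  'c': 2
  'd': 2
Scanning left to right for freq == 1:
  Position 0 ('b'): freq=3, skip
  Position 1 ('c'): freq=2, skip
  Position 2 ('b'): freq=3, skip
  Position 3 ('d'): freq=2, skip
  Position 4 ('d'): freq=2, skip
  Position 5 ('b'): freq=3, skip
  Position 6 ('a'): unique! => answer = 6

6


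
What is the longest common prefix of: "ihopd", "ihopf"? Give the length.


Words: ihopd, ihopf
  Position 0: all 'i' => match
  Position 1: all 'h' => match
  Position 2: all 'o' => match
  Position 3: all 'p' => match
  Position 4: ('d', 'f') => mismatch, stop
LCP = "ihop" (length 4)

4


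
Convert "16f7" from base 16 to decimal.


Input: "16f7" in base 16
Positional expansion:
  Digit '1' (value 1) x 16^3 = 4096
  Digit '6' (value 6) x 16^2 = 1536
  Digit 'f' (value 15) x 16^1 = 240
  Digit '7' (value 7) x 16^0 = 7
Sum = 5879

5879


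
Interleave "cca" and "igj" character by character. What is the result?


Interleaving "cca" and "igj":
  Position 0: 'c' from first, 'i' from second => "ci"
  Position 1: 'c' from first, 'g' from second => "cg"
  Position 2: 'a' from first, 'j' from second => "aj"
Result: cicgaj

cicgaj


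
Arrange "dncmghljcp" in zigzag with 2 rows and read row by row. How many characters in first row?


Zigzag "dncmghljcp" into 2 rows:
Placing characters:
  'd' => row 0
  'n' => row 1
  'c' => row 0
  'm' => row 1
  'g' => row 0
  'h' => row 1
  'l' => row 0
  'j' => row 1
  'c' => row 0
  'p' => row 1
Rows:
  Row 0: "dcglc"
  Row 1: "nmhjp"
First row length: 5

5


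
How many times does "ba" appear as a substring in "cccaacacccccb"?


Searching for "ba" in "cccaacacccccb"
Scanning each position:
  Position 0: "cc" => no
  Position 1: "cc" => no
  Position 2: "ca" => no
  Position 3: "aa" => no
  Position 4: "ac" => no
  Position 5: "ca" => no
  Position 6: "ac" => no
  Position 7: "cc" => no
  Position 8: "cc" => no
  Position 9: "cc" => no
  Position 10: "cc" => no
  Position 11: "cb" => no
Total occurrences: 0

0


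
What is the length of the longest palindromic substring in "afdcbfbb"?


Input: "afdcbfbb"
Checking substrings for palindromes:
  [4:7] "bfb" (len 3) => palindrome
  [6:8] "bb" (len 2) => palindrome
Longest palindromic substring: "bfb" with length 3

3


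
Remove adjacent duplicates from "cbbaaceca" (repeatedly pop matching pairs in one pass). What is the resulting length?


Input: cbbaaceca
Stack-based adjacent duplicate removal:
  Read 'c': push. Stack: c
  Read 'b': push. Stack: cb
  Read 'b': matches stack top 'b' => pop. Stack: c
  Read 'a': push. Stack: ca
  Read 'a': matches stack top 'a' => pop. Stack: c
  Read 'c': matches stack top 'c' => pop. Stack: (empty)
  Read 'e': push. Stack: e
  Read 'c': push. Stack: ec
  Read 'a': push. Stack: eca
Final stack: "eca" (length 3)

3


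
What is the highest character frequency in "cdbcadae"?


Input: cdbcadae
Character counts:
  'a': 2
  'b': 1
  'c': 2
  'd': 2
  'e': 1
Maximum frequency: 2

2


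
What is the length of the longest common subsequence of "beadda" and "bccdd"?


LCS of "beadda" and "bccdd"
DP table:
           b    c    c    d    d
      0    0    0    0    0    0
  b   0    1    1    1    1    1
  e   0    1    1    1    1    1
  a   0    1    1    1    1    1
  d   0    1    1    1    2    2
  d   0    1    1    1    2    3
  a   0    1    1    1    2    3
LCS length = dp[6][5] = 3

3


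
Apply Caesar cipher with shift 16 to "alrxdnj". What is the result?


Caesar cipher: shift "alrxdnj" by 16
  'a' (pos 0) + 16 = pos 16 = 'q'
  'l' (pos 11) + 16 = pos 1 = 'b'
  'r' (pos 17) + 16 = pos 7 = 'h'
  'x' (pos 23) + 16 = pos 13 = 'n'
  'd' (pos 3) + 16 = pos 19 = 't'
  'n' (pos 13) + 16 = pos 3 = 'd'
  'j' (pos 9) + 16 = pos 25 = 'z'
Result: qbhntdz

qbhntdz


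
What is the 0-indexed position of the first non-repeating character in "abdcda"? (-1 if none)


Input: abdcda
Character frequencies:
  'a': 2
  'b': 1
  'c': 1
  'd': 2
Scanning left to right for freq == 1:
  Position 0 ('a'): freq=2, skip
  Position 1 ('b'): unique! => answer = 1

1


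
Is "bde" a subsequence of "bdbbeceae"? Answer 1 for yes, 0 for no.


Check if "bde" is a subsequence of "bdbbeceae"
Greedy scan:
  Position 0 ('b'): matches sub[0] = 'b'
  Position 1 ('d'): matches sub[1] = 'd'
  Position 2 ('b'): no match needed
  Position 3 ('b'): no match needed
  Position 4 ('e'): matches sub[2] = 'e'
  Position 5 ('c'): no match needed
  Position 6 ('e'): no match needed
  Position 7 ('a'): no match needed
  Position 8 ('e'): no match needed
All 3 characters matched => is a subsequence

1


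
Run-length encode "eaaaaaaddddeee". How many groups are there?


Input: eaaaaaaddddeee
Scanning for consecutive runs:
  Group 1: 'e' x 1 (positions 0-0)
  Group 2: 'a' x 6 (positions 1-6)
  Group 3: 'd' x 4 (positions 7-10)
  Group 4: 'e' x 3 (positions 11-13)
Total groups: 4

4


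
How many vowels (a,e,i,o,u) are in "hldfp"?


Input: hldfp
Checking each character:
  'h' at position 0: consonant
  'l' at position 1: consonant
  'd' at position 2: consonant
  'f' at position 3: consonant
  'p' at position 4: consonant
Total vowels: 0

0


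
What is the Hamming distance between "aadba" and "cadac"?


Comparing "aadba" and "cadac" position by position:
  Position 0: 'a' vs 'c' => differ
  Position 1: 'a' vs 'a' => same
  Position 2: 'd' vs 'd' => same
  Position 3: 'b' vs 'a' => differ
  Position 4: 'a' vs 'c' => differ
Total differences (Hamming distance): 3

3


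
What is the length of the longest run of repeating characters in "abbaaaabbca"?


Input: "abbaaaabbca"
Scanning for longest run:
  Position 1 ('b'): new char, reset run to 1
  Position 2 ('b'): continues run of 'b', length=2
  Position 3 ('a'): new char, reset run to 1
  Position 4 ('a'): continues run of 'a', length=2
  Position 5 ('a'): continues run of 'a', length=3
  Position 6 ('a'): continues run of 'a', length=4
  Position 7 ('b'): new char, reset run to 1
  Position 8 ('b'): continues run of 'b', length=2
  Position 9 ('c'): new char, reset run to 1
  Position 10 ('a'): new char, reset run to 1
Longest run: 'a' with length 4

4


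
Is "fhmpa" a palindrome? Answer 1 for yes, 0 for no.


Input: fhmpa
Reversed: apmhf
  Compare pos 0 ('f') with pos 4 ('a'): MISMATCH
  Compare pos 1 ('h') with pos 3 ('p'): MISMATCH
Result: not a palindrome

0


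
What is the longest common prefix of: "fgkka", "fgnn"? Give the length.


Words: fgkka, fgnn
  Position 0: all 'f' => match
  Position 1: all 'g' => match
  Position 2: ('k', 'n') => mismatch, stop
LCP = "fg" (length 2)

2


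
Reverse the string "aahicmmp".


Input: aahicmmp
Reading characters right to left:
  Position 7: 'p'
  Position 6: 'm'
  Position 5: 'm'
  Position 4: 'c'
  Position 3: 'i'
  Position 2: 'h'
  Position 1: 'a'
  Position 0: 'a'
Reversed: pmmcihaa

pmmcihaa


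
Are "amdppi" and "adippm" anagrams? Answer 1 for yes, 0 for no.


Strings: "amdppi", "adippm"
Sorted first:  adimpp
Sorted second: adimpp
Sorted forms match => anagrams

1


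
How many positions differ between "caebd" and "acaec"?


Comparing "caebd" and "acaec" position by position:
  Position 0: 'c' vs 'a' => DIFFER
  Position 1: 'a' vs 'c' => DIFFER
  Position 2: 'e' vs 'a' => DIFFER
  Position 3: 'b' vs 'e' => DIFFER
  Position 4: 'd' vs 'c' => DIFFER
Positions that differ: 5

5


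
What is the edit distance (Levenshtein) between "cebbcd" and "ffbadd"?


Computing edit distance: "cebbcd" -> "ffbadd"
DP table:
           f    f    b    a    d    d
      0    1    2    3    4    5    6
  c   1    1    2    3    4    5    6
  e   2    2    2    3    4    5    6
  b   3    3    3    2    3    4    5
  b   4    4    4    3    3    4    5
  c   5    5    5    4    4    4    5
  d   6    6    6    5    5    4    4
Edit distance = dp[6][6] = 4

4


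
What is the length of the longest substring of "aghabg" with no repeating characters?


Input: "aghabg"
Sliding window (track last position of each char):
  Position 0 ('a'): window [0,0] length 1 -- new best
  Position 1 ('g'): window [0,1] length 2 -- new best
  Position 2 ('h'): window [0,2] length 3 -- new best
  Position 3 ('a'): repeat (last at 0), move window start to 1
  Position 3 ('a'): window [1,3] length 3
  Position 4 ('b'): window [1,4] length 4 -- new best
  Position 5 ('g'): repeat (last at 1), move window start to 2
  Position 5 ('g'): window [2,5] length 4
Longest substring with no repeats: "ghab" with length 4

4


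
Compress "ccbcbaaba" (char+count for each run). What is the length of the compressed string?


Input: ccbcbaaba
Runs:
  'c' x 2 => "c2"
  'b' x 1 => "b1"
  'c' x 1 => "c1"
  'b' x 1 => "b1"
  'a' x 2 => "a2"
  'b' x 1 => "b1"
  'a' x 1 => "a1"
Compressed: "c2b1c1b1a2b1a1"
Compressed length: 14

14


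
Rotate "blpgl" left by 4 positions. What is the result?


Input: "blpgl", rotate left by 4
First 4 characters: "blpg"
Remaining characters: "l"
Concatenate remaining + first: "l" + "blpg" = "lblpg"

lblpg


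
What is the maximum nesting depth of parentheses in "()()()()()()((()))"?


Input: "()()()()()()((()))"
Tracking depth:
  Position 0 '(': depth becomes 1
  Position 1 ')': depth becomes 0
  Position 2 '(': depth becomes 1
  Position 3 ')': depth becomes 0
  Position 4 '(': depth becomes 1
  Position 5 ')': depth becomes 0
  Position 6 '(': depth becomes 1
  Position 7 ')': depth becomes 0
  Position 8 '(': depth becomes 1
  Position 9 ')': depth becomes 0
  Position 10 '(': depth becomes 1
  Position 11 ')': depth becomes 0
  Position 12 '(': depth becomes 1
  Position 13 '(': depth becomes 2
  Position 14 '(': depth becomes 3
  Position 15 ')': depth becomes 2
  Position 16 ')': depth becomes 1
  Position 17 ')': depth becomes 0
Maximum depth reached: 3

3


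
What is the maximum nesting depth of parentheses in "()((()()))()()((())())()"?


Input: "()((()()))()()((())())()"
Tracking depth:
  Position 0 '(': depth becomes 1
  Position 1 ')': depth becomes 0
  Position 2 '(': depth becomes 1
  Position 3 '(': depth becomes 2
  Position 4 '(': depth becomes 3
  Position 5 ')': depth becomes 2
  Position 6 '(': depth becomes 3
  Position 7 ')': depth becomes 2
  Position 8 ')': depth becomes 1
  Position 9 ')': depth becomes 0
  Position 10 '(': depth becomes 1
  Position 11 ')': depth becomes 0
  Position 12 '(': depth becomes 1
  Position 13 ')': depth becomes 0
  Position 14 '(': depth becomes 1
  Position 15 '(': depth becomes 2
  Position 16 '(': depth becomes 3
  Position 17 ')': depth becomes 2
  Position 18 ')': depth becomes 1
  Position 19 '(': depth becomes 2
  Position 20 ')': depth becomes 1
  Position 21 ')': depth becomes 0
  Position 22 '(': depth becomes 1
  Position 23 ')': depth becomes 0
Maximum depth reached: 3

3


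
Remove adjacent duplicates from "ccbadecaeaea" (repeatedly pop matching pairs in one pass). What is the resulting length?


Input: ccbadecaeaea
Stack-based adjacent duplicate removal:
  Read 'c': push. Stack: c
  Read 'c': matches stack top 'c' => pop. Stack: (empty)
  Read 'b': push. Stack: b
  Read 'a': push. Stack: ba
  Read 'd': push. Stack: bad
  Read 'e': push. Stack: bade
  Read 'c': push. Stack: badec
  Read 'a': push. Stack: badeca
  Read 'e': push. Stack: badecae
  Read 'a': push. Stack: badecaea
  Read 'e': push. Stack: badecaeae
  Read 'a': push. Stack: badecaeaea
Final stack: "badecaeaea" (length 10)

10


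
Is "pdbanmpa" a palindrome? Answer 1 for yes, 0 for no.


Input: pdbanmpa
Reversed: apmnabdp
  Compare pos 0 ('p') with pos 7 ('a'): MISMATCH
  Compare pos 1 ('d') with pos 6 ('p'): MISMATCH
  Compare pos 2 ('b') with pos 5 ('m'): MISMATCH
  Compare pos 3 ('a') with pos 4 ('n'): MISMATCH
Result: not a palindrome

0


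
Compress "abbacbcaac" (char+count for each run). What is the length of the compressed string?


Input: abbacbcaac
Runs:
  'a' x 1 => "a1"
  'b' x 2 => "b2"
  'a' x 1 => "a1"
  'c' x 1 => "c1"
  'b' x 1 => "b1"
  'c' x 1 => "c1"
  'a' x 2 => "a2"
  'c' x 1 => "c1"
Compressed: "a1b2a1c1b1c1a2c1"
Compressed length: 16

16


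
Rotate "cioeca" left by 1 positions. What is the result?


Input: "cioeca", rotate left by 1
First 1 characters: "c"
Remaining characters: "ioeca"
Concatenate remaining + first: "ioeca" + "c" = "ioecac"

ioecac


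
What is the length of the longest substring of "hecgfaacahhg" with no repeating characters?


Input: "hecgfaacahhg"
Sliding window (track last position of each char):
  Position 0 ('h'): window [0,0] length 1 -- new best
  Position 1 ('e'): window [0,1] length 2 -- new best
  Position 2 ('c'): window [0,2] length 3 -- new best
  Position 3 ('g'): window [0,3] length 4 -- new best
  Position 4 ('f'): window [0,4] length 5 -- new best
  Position 5 ('a'): window [0,5] length 6 -- new best
  Position 6 ('a'): repeat (last at 5), move window start to 6
  Position 6 ('a'): window [6,6] length 1
  Position 7 ('c'): window [6,7] length 2
  Position 8 ('a'): repeat (last at 6), move window start to 7
  Position 8 ('a'): window [7,8] length 2
  Position 9 ('h'): window [7,9] length 3
  Position 10 ('h'): repeat (last at 9), move window start to 10
  Position 10 ('h'): window [10,10] length 1
  Position 11 ('g'): window [10,11] length 2
Longest substring with no repeats: "hecgfa" with length 6

6


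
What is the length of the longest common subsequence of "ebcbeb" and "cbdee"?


LCS of "ebcbeb" and "cbdee"
DP table:
           c    b    d    e    e
      0    0    0    0    0    0
  e   0    0    0    0    1    1
  b   0    0    1    1    1    1
  c   0    1    1    1    1    1
  b   0    1    2    2    2    2
  e   0    1    2    2    3    3
  b   0    1    2    2    3    3
LCS length = dp[6][5] = 3

3


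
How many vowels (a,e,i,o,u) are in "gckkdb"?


Input: gckkdb
Checking each character:
  'g' at position 0: consonant
  'c' at position 1: consonant
  'k' at position 2: consonant
  'k' at position 3: consonant
  'd' at position 4: consonant
  'b' at position 5: consonant
Total vowels: 0

0


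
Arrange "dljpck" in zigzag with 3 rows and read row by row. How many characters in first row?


Zigzag "dljpck" into 3 rows:
Placing characters:
  'd' => row 0
  'l' => row 1
  'j' => row 2
  'p' => row 1
  'c' => row 0
  'k' => row 1
Rows:
  Row 0: "dc"
  Row 1: "lpk"
  Row 2: "j"
First row length: 2

2


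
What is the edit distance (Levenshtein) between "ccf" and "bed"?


Computing edit distance: "ccf" -> "bed"
DP table:
           b    e    d
      0    1    2    3
  c   1    1    2    3
  c   2    2    2    3
  f   3    3    3    3
Edit distance = dp[3][3] = 3

3


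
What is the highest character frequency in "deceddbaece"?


Input: deceddbaece
Character counts:
  'a': 1
  'b': 1
  'c': 2
  'd': 3
  'e': 4
Maximum frequency: 4

4


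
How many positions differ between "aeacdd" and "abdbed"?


Comparing "aeacdd" and "abdbed" position by position:
  Position 0: 'a' vs 'a' => same
  Position 1: 'e' vs 'b' => DIFFER
  Position 2: 'a' vs 'd' => DIFFER
  Position 3: 'c' vs 'b' => DIFFER
  Position 4: 'd' vs 'e' => DIFFER
  Position 5: 'd' vs 'd' => same
Positions that differ: 4

4


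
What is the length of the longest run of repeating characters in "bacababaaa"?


Input: "bacababaaa"
Scanning for longest run:
  Position 1 ('a'): new char, reset run to 1
  Position 2 ('c'): new char, reset run to 1
  Position 3 ('a'): new char, reset run to 1
  Position 4 ('b'): new char, reset run to 1
  Position 5 ('a'): new char, reset run to 1
  Position 6 ('b'): new char, reset run to 1
  Position 7 ('a'): new char, reset run to 1
  Position 8 ('a'): continues run of 'a', length=2
  Position 9 ('a'): continues run of 'a', length=3
Longest run: 'a' with length 3

3


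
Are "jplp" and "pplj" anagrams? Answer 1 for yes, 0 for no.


Strings: "jplp", "pplj"
Sorted first:  jlpp
Sorted second: jlpp
Sorted forms match => anagrams

1


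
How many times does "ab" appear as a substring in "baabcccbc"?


Searching for "ab" in "baabcccbc"
Scanning each position:
  Position 0: "ba" => no
  Position 1: "aa" => no
  Position 2: "ab" => MATCH
  Position 3: "bc" => no
  Position 4: "cc" => no
  Position 5: "cc" => no
  Position 6: "cb" => no
  Position 7: "bc" => no
Total occurrences: 1

1


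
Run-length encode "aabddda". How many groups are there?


Input: aabddda
Scanning for consecutive runs:
  Group 1: 'a' x 2 (positions 0-1)
  Group 2: 'b' x 1 (positions 2-2)
  Group 3: 'd' x 3 (positions 3-5)
  Group 4: 'a' x 1 (positions 6-6)
Total groups: 4

4


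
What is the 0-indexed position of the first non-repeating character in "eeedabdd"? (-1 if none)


Input: eeedabdd
Character frequencies:
  'a': 1
  'b': 1
  'd': 3
  'e': 3
Scanning left to right for freq == 1:
  Position 0 ('e'): freq=3, skip
  Position 1 ('e'): freq=3, skip
  Position 2 ('e'): freq=3, skip
  Position 3 ('d'): freq=3, skip
  Position 4 ('a'): unique! => answer = 4

4


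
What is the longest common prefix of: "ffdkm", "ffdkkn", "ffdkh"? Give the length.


Words: ffdkm, ffdkkn, ffdkh
  Position 0: all 'f' => match
  Position 1: all 'f' => match
  Position 2: all 'd' => match
  Position 3: all 'k' => match
  Position 4: ('m', 'k', 'h') => mismatch, stop
LCP = "ffdk" (length 4)

4


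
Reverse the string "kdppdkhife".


Input: kdppdkhife
Reading characters right to left:
  Position 9: 'e'
  Position 8: 'f'
  Position 7: 'i'
  Position 6: 'h'
  Position 5: 'k'
  Position 4: 'd'
  Position 3: 'p'
  Position 2: 'p'
  Position 1: 'd'
  Position 0: 'k'
Reversed: efihkdppdk

efihkdppdk


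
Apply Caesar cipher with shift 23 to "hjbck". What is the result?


Caesar cipher: shift "hjbck" by 23
  'h' (pos 7) + 23 = pos 4 = 'e'
  'j' (pos 9) + 23 = pos 6 = 'g'
  'b' (pos 1) + 23 = pos 24 = 'y'
  'c' (pos 2) + 23 = pos 25 = 'z'
  'k' (pos 10) + 23 = pos 7 = 'h'
Result: egyzh

egyzh


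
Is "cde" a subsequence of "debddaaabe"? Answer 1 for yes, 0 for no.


Check if "cde" is a subsequence of "debddaaabe"
Greedy scan:
  Position 0 ('d'): no match needed
  Position 1 ('e'): no match needed
  Position 2 ('b'): no match needed
  Position 3 ('d'): no match needed
  Position 4 ('d'): no match needed
  Position 5 ('a'): no match needed
  Position 6 ('a'): no match needed
  Position 7 ('a'): no match needed
  Position 8 ('b'): no match needed
  Position 9 ('e'): no match needed
Only matched 0/3 characters => not a subsequence

0


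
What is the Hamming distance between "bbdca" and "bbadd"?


Comparing "bbdca" and "bbadd" position by position:
  Position 0: 'b' vs 'b' => same
  Position 1: 'b' vs 'b' => same
  Position 2: 'd' vs 'a' => differ
  Position 3: 'c' vs 'd' => differ
  Position 4: 'a' vs 'd' => differ
Total differences (Hamming distance): 3

3


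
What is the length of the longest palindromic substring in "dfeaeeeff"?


Input: "dfeaeeeff"
Checking substrings for palindromes:
  [2:5] "eae" (len 3) => palindrome
  [4:7] "eee" (len 3) => palindrome
  [4:6] "ee" (len 2) => palindrome
  [5:7] "ee" (len 2) => palindrome
  [7:9] "ff" (len 2) => palindrome
Longest palindromic substring: "eae" with length 3

3


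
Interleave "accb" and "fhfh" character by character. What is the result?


Interleaving "accb" and "fhfh":
  Position 0: 'a' from first, 'f' from second => "af"
  Position 1: 'c' from first, 'h' from second => "ch"
  Position 2: 'c' from first, 'f' from second => "cf"
  Position 3: 'b' from first, 'h' from second => "bh"
Result: afchcfbh

afchcfbh
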